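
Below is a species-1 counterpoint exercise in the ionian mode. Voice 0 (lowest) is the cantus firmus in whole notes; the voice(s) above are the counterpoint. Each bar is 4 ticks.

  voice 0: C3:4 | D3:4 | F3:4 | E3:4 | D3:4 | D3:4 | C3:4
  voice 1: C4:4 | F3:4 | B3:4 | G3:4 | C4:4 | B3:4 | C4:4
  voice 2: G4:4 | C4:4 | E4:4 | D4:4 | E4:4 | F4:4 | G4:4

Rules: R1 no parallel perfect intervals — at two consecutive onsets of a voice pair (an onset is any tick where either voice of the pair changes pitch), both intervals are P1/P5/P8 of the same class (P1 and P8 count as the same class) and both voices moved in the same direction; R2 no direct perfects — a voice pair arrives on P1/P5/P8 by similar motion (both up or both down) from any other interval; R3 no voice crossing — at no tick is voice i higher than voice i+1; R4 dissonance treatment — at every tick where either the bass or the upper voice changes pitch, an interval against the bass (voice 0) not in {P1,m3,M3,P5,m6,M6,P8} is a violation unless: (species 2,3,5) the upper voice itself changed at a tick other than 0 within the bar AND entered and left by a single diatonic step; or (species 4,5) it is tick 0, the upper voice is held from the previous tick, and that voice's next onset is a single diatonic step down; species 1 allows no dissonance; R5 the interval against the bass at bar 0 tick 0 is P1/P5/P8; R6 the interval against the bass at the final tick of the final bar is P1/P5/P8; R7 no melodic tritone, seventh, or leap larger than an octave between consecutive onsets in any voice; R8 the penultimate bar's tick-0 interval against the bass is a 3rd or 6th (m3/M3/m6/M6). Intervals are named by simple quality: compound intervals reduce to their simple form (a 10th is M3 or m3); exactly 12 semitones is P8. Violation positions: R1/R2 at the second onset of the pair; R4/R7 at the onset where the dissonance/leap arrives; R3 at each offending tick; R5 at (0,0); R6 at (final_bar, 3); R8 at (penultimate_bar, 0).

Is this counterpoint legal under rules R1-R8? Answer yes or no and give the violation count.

bar 0: v0=C3 v1=C4 v2=G4 (P5)
bar 1: v0=D3 v1=F3 v2=C4 (m7)
bar 2: v0=F3 v1=B3 v2=E4 (M7)
bar 3: v0=E3 v1=G3 v2=D4 (m7)
bar 4: v0=D3 v1=C4 v2=E4 (M2)
bar 5: v0=D3 v1=B3 v2=F4 (m3)
bar 6: v0=C3 v1=C4 v2=G4 (P5)
  R1 @ bar1.0: C4/G4 P5 -> F3/C4 P5 similar
  R4 @ bar1.0: D3/C4 m7 untreated
  R4 @ bar2.0: F3/B3 TT untreated
  R4 @ bar2.0: F3/E4 M7 untreated
  R7 @ bar2.0: F3->B3 leap 6st
  R2 @ bar3.0: B3/E4 P4 -> G3/D4 P5 similar
  R4 @ bar3.0: E3/D4 m7 untreated
  R4 @ bar4.0: D3/C4 m7 untreated
  R4 @ bar4.0: D3/E4 M2 untreated
  R2 @ bar6.0: B3/F4 TT -> C4/G4 P5 similar

No (10 violations)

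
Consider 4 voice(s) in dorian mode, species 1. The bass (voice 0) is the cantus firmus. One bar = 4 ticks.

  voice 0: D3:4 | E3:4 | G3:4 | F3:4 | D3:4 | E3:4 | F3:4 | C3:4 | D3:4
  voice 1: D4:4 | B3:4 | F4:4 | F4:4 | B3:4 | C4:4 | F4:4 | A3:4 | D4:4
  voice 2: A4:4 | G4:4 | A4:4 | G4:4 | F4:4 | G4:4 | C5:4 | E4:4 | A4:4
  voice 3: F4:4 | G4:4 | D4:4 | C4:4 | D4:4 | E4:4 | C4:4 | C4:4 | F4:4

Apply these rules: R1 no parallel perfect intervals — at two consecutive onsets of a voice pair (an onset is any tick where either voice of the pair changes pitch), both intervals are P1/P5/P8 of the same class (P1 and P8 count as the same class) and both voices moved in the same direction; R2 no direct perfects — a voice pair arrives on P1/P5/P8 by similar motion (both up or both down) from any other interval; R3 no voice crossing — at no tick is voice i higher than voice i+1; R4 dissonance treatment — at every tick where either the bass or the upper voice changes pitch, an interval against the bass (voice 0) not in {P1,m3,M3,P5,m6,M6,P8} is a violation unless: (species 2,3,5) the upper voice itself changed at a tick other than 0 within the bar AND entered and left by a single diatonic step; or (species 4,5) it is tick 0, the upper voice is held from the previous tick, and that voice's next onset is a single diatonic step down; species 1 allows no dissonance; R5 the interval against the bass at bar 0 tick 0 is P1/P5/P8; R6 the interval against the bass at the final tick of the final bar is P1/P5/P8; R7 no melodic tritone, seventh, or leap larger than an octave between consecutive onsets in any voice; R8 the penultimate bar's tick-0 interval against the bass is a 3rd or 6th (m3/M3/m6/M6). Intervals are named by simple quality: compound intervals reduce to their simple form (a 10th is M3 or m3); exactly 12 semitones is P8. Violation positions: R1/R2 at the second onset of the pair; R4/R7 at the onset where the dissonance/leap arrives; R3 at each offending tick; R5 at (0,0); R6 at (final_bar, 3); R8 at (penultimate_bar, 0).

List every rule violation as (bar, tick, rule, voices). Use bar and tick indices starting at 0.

(0, 0, R3, (2, 3))
(0, 0, R5, (0, 3))
(0, 1, R3, (2, 3))
(0, 2, R3, (2, 3))
(0, 3, R3, (2, 3))
(2, 0, R3, (2, 3))
(2, 0, R4, (0, 1))
(2, 0, R4, (0, 2))
(2, 0, R7, (1,))
(2, 1, R3, (2, 3))
(2, 2, R3, (2, 3))
(2, 3, R3, (2, 3))
(3, 0, R1, (0, 3))
(3, 0, R1, (2, 3))
(3, 0, R3, (2, 3))
(3, 0, R4, (0, 2))
(3, 1, R3, (2, 3))
(3, 2, R3, (2, 3))
(3, 3, R3, (2, 3))
(4, 0, R3, (2, 3))
(4, 0, R7, (1,))
(4, 1, R3, (2, 3))
(4, 2, R3, (2, 3))
(4, 3, R3, (2, 3))
(5, 0, R1, (0, 3))
(5, 0, R2, (1, 2))
(5, 0, R3, (2, 3))
(5, 1, R3, (2, 3))
(5, 2, R3, (2, 3))
(5, 3, R3, (2, 3))
(6, 0, R1, (1, 2))
(6, 0, R2, (0, 1))
(6, 0, R2, (0, 2))
(6, 0, R3, (2, 3))
(6, 1, R3, (2, 3))
(6, 2, R3, (2, 3))
(6, 3, R3, (2, 3))
(7, 0, R1, (1, 2))
(7, 0, R3, (2, 3))
(7, 0, R8, (0, 3))
(7, 1, R3, (2, 3))
(7, 2, R3, (2, 3))
(7, 3, R3, (2, 3))
(8, 0, R1, (1, 2))
(8, 0, R2, (0, 1))
(8, 0, R2, (0, 2))
(8, 0, R3, (2, 3))
(8, 1, R3, (2, 3))
(8, 2, R3, (2, 3))
(8, 3, R3, (2, 3))
(8, 3, R6, (0, 3))

bar 0: v0=D3 v1=D4 v2=A4 v3=F4 downbeat m3
bar 1: v0=E3 v1=B3 v2=G4 v3=G4 downbeat m3
bar 2: v0=G3 v1=F4 v2=A4 v3=D4 downbeat P5
bar 3: v0=F3 v1=F4 v2=G4 v3=C4 downbeat P5
bar 4: v0=D3 v1=B3 v2=F4 v3=D4 downbeat P8
bar 5: v0=E3 v1=C4 v2=G4 v3=E4 downbeat P8
bar 6: v0=F3 v1=F4 v2=C5 v3=C4 downbeat P5
bar 7: v0=C3 v1=A3 v2=E4 v3=C4 downbeat P8
bar 8: v0=D3 v1=D4 v2=A4 v3=F4 downbeat m3
  -> R3 @ bar 0 tick 0 v(2, 3): A4 above F4
  -> R5 @ bar 0 tick 0 v(0, 3): opens on m3
  -> R3 @ bar 0 tick 1 v(2, 3): A4 above F4
  -> R3 @ bar 0 tick 2 v(2, 3): A4 above F4
  -> R3 @ bar 0 tick 3 v(2, 3): A4 above F4
  -> R3 @ bar 2 tick 0 v(2, 3): A4 above D4
  -> R4 @ bar 2 tick 0 v(0, 1): G3/F4 m7 untreated
  -> R4 @ bar 2 tick 0 v(0, 2): G3/A4 M2 untreated
  -> R7 @ bar 2 tick 0 v(1,): B3->F4 leap 6st
  -> R3 @ bar 2 tick 1 v(2, 3): A4 above D4
  -> R3 @ bar 2 tick 2 v(2, 3): A4 above D4
  -> R3 @ bar 2 tick 3 v(2, 3): A4 above D4
  -> R1 @ bar 3 tick 0 v(0, 3): G3/D4 P5 -> F3/C4 P5 similar
  -> R1 @ bar 3 tick 0 v(2, 3): A4/D4 P5 -> G4/C4 P5 similar
  -> R3 @ bar 3 tick 0 v(2, 3): G4 above C4
  -> R4 @ bar 3 tick 0 v(0, 2): F3/G4 M2 untreated
  -> R3 @ bar 3 tick 1 v(2, 3): G4 above C4
  -> R3 @ bar 3 tick 2 v(2, 3): G4 above C4
  -> R3 @ bar 3 tick 3 v(2, 3): G4 above C4
  -> R3 @ bar 4 tick 0 v(2, 3): F4 above D4
  -> R7 @ bar 4 tick 0 v(1,): F4->B3 leap 6st
  -> R3 @ bar 4 tick 1 v(2, 3): F4 above D4
  -> R3 @ bar 4 tick 2 v(2, 3): F4 above D4
  -> R3 @ bar 4 tick 3 v(2, 3): F4 above D4
  -> R1 @ bar 5 tick 0 v(0, 3): D3/D4 P8 -> E3/E4 P8 similar
  -> R2 @ bar 5 tick 0 v(1, 2): B3/F4 TT -> C4/G4 P5 similar
  -> R3 @ bar 5 tick 0 v(2, 3): G4 above E4
  -> R3 @ bar 5 tick 1 v(2, 3): G4 above E4
  -> R3 @ bar 5 tick 2 v(2, 3): G4 above E4
  -> R3 @ bar 5 tick 3 v(2, 3): G4 above E4
  -> R1 @ bar 6 tick 0 v(1, 2): C4/G4 P5 -> F4/C5 P5 similar
  -> R2 @ bar 6 tick 0 v(0, 1): E3/C4 m6 -> F3/F4 P8 similar
  -> R2 @ bar 6 tick 0 v(0, 2): E3/G4 m3 -> F3/C5 P5 similar
  -> R3 @ bar 6 tick 0 v(2, 3): C5 above C4
  -> R3 @ bar 6 tick 1 v(2, 3): C5 above C4
  -> R3 @ bar 6 tick 2 v(2, 3): C5 above C4
  -> R3 @ bar 6 tick 3 v(2, 3): C5 above C4
  -> R1 @ bar 7 tick 0 v(1, 2): F4/C5 P5 -> A3/E4 P5 similar
  -> R3 @ bar 7 tick 0 v(2, 3): E4 above C4
  -> R8 @ bar 7 tick 0 v(0, 3): penult P8 not 3rd/6th
  -> R3 @ bar 7 tick 1 v(2, 3): E4 above C4
  -> R3 @ bar 7 tick 2 v(2, 3): E4 above C4
  -> R3 @ bar 7 tick 3 v(2, 3): E4 above C4
  -> R1 @ bar 8 tick 0 v(1, 2): A3/E4 P5 -> D4/A4 P5 similar
  -> R2 @ bar 8 tick 0 v(0, 1): C3/A3 M6 -> D3/D4 P8 similar
  -> R2 @ bar 8 tick 0 v(0, 2): C3/E4 M3 -> D3/A4 P5 similar
  -> R3 @ bar 8 tick 0 v(2, 3): A4 above F4
  -> R3 @ bar 8 tick 1 v(2, 3): A4 above F4
  -> R3 @ bar 8 tick 2 v(2, 3): A4 above F4
  -> R3 @ bar 8 tick 3 v(2, 3): A4 above F4
  -> R6 @ bar 8 tick 3 v(0, 3): closes on m3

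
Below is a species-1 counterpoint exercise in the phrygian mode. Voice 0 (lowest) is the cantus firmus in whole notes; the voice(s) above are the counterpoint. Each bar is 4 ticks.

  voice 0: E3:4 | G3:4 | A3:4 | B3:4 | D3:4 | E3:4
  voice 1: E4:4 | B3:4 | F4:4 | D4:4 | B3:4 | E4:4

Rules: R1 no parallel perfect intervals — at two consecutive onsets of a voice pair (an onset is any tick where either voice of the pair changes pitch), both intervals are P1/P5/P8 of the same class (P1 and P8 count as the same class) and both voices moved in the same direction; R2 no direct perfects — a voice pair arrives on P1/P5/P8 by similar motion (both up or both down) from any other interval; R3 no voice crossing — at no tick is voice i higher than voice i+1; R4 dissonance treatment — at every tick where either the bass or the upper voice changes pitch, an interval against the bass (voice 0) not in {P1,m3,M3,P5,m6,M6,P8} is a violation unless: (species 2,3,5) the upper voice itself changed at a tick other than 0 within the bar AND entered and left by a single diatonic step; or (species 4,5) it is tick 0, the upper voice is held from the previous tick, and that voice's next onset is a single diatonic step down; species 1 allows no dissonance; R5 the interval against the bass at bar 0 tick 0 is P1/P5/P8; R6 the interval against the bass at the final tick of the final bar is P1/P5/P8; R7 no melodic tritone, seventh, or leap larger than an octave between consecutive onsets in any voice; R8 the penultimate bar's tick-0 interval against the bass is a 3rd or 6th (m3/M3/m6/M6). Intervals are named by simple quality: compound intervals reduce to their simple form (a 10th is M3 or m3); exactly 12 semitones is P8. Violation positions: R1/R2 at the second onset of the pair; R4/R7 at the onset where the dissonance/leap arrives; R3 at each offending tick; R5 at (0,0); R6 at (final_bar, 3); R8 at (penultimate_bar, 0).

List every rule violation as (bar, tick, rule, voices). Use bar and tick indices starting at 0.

bar 0: v0=E3 v1=E4 downbeat P8
bar 1: v0=G3 v1=B3 downbeat M3
bar 2: v0=A3 v1=F4 downbeat m6
bar 3: v0=B3 v1=D4 downbeat m3
bar 4: v0=D3 v1=B3 downbeat M6
bar 5: v0=E3 v1=E4 downbeat P8
  -> R7 @ bar 2 tick 0 v(1,): B3->F4 leap 6st
  -> R2 @ bar 5 tick 0 v(0, 1): D3/B3 M6 -> E3/E4 P8 similar

(2, 0, R7, (1,))
(5, 0, R2, (0, 1))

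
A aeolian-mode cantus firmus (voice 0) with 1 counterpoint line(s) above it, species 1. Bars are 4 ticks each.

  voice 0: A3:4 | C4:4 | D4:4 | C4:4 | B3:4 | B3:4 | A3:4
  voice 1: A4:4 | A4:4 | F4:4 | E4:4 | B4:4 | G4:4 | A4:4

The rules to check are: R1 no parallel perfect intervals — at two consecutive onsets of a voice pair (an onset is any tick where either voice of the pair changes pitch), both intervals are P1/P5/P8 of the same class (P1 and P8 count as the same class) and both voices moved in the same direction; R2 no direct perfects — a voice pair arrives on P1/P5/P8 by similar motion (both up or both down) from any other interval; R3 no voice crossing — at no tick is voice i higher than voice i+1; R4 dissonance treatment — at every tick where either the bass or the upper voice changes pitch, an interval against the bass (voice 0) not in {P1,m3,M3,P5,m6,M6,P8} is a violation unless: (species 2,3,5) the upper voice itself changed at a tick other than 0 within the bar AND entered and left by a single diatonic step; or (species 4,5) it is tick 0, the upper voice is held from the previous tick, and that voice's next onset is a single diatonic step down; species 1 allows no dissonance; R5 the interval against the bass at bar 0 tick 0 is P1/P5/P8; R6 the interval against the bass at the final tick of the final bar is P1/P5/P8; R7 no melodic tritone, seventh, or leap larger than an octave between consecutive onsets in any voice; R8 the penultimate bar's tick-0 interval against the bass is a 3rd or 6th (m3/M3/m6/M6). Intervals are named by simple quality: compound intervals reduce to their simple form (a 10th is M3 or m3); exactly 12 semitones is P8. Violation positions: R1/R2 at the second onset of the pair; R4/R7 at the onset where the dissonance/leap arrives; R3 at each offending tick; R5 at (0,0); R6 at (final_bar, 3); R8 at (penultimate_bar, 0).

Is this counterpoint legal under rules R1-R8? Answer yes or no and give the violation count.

Yes (0 violations)

bar 0: v0=A3 v1=A4 (P8)
bar 1: v0=C4 v1=A4 (M6)
bar 2: v0=D4 v1=F4 (m3)
bar 3: v0=C4 v1=E4 (M3)
bar 4: v0=B3 v1=B4 (P8)
bar 5: v0=B3 v1=G4 (m6)
bar 6: v0=A3 v1=A4 (P8)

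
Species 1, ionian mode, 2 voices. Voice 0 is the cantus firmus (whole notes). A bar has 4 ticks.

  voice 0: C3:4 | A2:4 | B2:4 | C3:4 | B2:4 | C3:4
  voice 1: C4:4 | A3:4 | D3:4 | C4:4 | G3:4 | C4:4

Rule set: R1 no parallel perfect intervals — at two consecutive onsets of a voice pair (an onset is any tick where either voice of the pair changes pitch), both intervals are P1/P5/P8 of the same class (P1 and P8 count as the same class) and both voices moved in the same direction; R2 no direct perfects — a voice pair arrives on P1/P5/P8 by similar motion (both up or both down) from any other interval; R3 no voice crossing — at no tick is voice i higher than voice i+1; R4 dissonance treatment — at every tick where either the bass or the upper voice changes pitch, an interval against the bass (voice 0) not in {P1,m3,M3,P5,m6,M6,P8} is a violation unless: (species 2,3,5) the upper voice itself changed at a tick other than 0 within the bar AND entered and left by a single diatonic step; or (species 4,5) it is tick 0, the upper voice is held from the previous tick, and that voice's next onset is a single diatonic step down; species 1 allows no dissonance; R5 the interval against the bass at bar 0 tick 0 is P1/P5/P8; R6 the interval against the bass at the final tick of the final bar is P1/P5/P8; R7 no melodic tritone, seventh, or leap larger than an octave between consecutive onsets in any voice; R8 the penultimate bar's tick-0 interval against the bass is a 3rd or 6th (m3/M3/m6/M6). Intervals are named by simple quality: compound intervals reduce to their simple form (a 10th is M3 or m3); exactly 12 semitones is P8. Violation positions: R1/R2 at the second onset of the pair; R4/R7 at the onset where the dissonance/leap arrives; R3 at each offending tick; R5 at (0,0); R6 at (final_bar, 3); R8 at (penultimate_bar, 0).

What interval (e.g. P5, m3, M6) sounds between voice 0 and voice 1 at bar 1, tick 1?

P8

voice 0=A2 voice 1=A3 -> P8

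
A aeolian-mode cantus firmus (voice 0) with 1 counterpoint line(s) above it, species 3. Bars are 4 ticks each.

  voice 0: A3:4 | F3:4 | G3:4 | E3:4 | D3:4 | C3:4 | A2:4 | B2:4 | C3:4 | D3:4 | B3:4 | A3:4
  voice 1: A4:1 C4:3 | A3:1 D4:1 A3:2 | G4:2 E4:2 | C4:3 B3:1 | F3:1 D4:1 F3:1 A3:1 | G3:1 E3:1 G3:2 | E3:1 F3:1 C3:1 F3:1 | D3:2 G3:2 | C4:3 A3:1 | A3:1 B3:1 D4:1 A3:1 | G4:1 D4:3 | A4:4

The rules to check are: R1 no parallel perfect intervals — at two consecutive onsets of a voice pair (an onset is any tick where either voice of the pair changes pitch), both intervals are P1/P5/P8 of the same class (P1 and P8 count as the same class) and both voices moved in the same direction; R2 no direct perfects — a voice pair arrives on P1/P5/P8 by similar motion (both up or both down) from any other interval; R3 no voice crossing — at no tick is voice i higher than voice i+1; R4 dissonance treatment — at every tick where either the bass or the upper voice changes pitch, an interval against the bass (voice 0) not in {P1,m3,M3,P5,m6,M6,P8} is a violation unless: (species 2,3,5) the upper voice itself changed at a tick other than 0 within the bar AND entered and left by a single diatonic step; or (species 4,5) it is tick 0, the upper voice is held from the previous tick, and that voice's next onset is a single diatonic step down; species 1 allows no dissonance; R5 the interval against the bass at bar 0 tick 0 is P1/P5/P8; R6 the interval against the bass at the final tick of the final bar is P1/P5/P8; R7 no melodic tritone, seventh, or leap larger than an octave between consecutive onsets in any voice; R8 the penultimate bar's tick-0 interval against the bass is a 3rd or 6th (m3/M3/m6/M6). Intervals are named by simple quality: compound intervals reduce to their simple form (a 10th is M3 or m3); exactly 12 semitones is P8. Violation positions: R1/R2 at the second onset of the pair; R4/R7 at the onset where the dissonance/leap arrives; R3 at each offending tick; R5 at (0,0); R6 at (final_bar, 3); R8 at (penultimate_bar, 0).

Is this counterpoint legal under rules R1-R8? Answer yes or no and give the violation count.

No (7 violations)

bar 0: v0=A3 v1=A4 (P8)
bar 1: v0=F3 v1=A3 (M3)
bar 2: v0=G3 v1=G4 (P8)
bar 3: v0=E3 v1=C4 (m6)
bar 4: v0=D3 v1=F3 (m3)
bar 5: v0=C3 v1=G3 (P5)
bar 6: v0=A2 v1=E3 (P5)
bar 7: v0=B2 v1=D3 (m3)
bar 8: v0=C3 v1=C4 (P8)
bar 9: v0=D3 v1=A3 (P5)
bar 10: v0=B3 v1=G4 (m6)
bar 11: v0=A3 v1=A4 (P8)
  R2 @ bar2.0: F3/A3 M3 -> G3/G4 P8 similar
  R7 @ bar2.0: A3->G4 leap 10st
  R7 @ bar4.0: B3->F3 leap 6st
  R1 @ bar5.0: D3/A3 P5 -> C3/G3 P5 similar
  R1 @ bar6.0: C3/G3 P5 -> A2/E3 P5 similar
  R2 @ bar8.0: B2/G3 m6 -> C3/C4 P8 similar
  R7 @ bar10.0: A3->G4 leap 10st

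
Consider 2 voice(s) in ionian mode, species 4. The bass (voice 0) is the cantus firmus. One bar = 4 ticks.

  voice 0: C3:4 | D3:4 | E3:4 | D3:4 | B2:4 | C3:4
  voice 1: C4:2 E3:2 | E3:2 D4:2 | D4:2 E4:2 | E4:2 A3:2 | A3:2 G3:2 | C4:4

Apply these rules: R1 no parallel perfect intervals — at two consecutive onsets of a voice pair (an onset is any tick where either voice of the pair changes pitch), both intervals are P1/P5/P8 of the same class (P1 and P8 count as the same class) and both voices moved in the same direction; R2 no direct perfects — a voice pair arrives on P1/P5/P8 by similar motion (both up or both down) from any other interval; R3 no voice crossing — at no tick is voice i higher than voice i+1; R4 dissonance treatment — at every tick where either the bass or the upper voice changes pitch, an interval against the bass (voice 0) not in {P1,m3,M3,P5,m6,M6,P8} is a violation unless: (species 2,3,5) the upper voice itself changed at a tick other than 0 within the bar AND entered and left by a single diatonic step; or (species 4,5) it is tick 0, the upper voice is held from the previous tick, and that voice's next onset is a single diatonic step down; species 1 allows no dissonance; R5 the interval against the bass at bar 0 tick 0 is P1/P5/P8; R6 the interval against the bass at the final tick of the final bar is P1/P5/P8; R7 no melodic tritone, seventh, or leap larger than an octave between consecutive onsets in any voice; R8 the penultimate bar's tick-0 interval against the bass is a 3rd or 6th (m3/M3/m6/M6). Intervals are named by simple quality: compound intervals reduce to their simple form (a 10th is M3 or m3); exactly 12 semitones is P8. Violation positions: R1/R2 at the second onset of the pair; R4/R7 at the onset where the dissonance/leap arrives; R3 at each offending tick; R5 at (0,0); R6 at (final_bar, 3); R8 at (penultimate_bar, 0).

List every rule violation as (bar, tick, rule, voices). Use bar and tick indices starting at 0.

(1, 0, R4, (0, 1))
(1, 2, R7, (1,))
(2, 0, R4, (0, 1))
(3, 0, R4, (0, 1))
(4, 0, R8, (0, 1))
(5, 0, R2, (0, 1))

bar 0: v0=C3 v1=C4 downbeat P8
bar 1: v0=D3 v1=E3 downbeat M2
bar 2: v0=E3 v1=D4 downbeat m7
bar 3: v0=D3 v1=E4 downbeat M2
bar 4: v0=B2 v1=A3 downbeat m7
bar 5: v0=C3 v1=C4 downbeat P8
  -> R4 @ bar 1 tick 0 v(0, 1): D3/E3 M2 untreated
  -> R7 @ bar 1 tick 2 v(1,): E3->D4 leap 10st
  -> R4 @ bar 2 tick 0 v(0, 1): E3/D4 m7 untreated
  -> R4 @ bar 3 tick 0 v(0, 1): D3/E4 M2 untreated
  -> R8 @ bar 4 tick 0 v(0, 1): penult m7 not 3rd/6th
  -> R2 @ bar 5 tick 0 v(0, 1): B2/G3 m6 -> C3/C4 P8 similar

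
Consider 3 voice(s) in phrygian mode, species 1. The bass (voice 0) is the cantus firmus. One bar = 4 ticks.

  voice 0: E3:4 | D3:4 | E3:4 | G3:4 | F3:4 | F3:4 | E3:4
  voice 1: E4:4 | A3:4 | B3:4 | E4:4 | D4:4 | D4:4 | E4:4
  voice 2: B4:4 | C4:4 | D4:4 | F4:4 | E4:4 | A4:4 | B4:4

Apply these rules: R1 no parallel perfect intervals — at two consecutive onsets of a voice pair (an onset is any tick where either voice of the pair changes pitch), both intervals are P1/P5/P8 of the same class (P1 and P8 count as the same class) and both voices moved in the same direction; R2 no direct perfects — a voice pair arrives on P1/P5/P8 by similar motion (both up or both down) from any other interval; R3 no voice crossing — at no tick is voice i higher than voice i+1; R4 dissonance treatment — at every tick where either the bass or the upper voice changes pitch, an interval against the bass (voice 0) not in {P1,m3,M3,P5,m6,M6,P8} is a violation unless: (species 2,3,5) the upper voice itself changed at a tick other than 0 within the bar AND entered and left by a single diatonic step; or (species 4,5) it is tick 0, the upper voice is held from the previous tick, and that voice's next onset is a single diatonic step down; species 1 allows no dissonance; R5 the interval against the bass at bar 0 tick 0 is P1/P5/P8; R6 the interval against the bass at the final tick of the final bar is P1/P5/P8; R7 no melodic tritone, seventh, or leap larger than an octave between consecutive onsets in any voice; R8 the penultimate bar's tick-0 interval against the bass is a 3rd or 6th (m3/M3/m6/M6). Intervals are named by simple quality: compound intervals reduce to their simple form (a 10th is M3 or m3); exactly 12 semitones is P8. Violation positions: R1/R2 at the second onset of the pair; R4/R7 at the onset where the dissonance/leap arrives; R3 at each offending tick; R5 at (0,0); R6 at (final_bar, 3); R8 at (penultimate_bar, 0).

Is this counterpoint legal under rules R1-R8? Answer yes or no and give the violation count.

bar 0: v0=E3 v1=E4 v2=B4 (P5)
bar 1: v0=D3 v1=A3 v2=C4 (m7)
bar 2: v0=E3 v1=B3 v2=D4 (m7)
bar 3: v0=G3 v1=E4 v2=F4 (m7)
bar 4: v0=F3 v1=D4 v2=E4 (M7)
bar 5: v0=F3 v1=D4 v2=A4 (M3)
bar 6: v0=E3 v1=E4 v2=B4 (P5)
  R2 @ bar1.0: E3/E4 P8 -> D3/A3 P5 similar
  R4 @ bar1.0: D3/C4 m7 untreated
  R7 @ bar1.0: B4->C4 leap 11st
  R1 @ bar2.0: D3/A3 P5 -> E3/B3 P5 similar
  R4 @ bar2.0: E3/D4 m7 untreated
  R4 @ bar3.0: G3/F4 m7 untreated
  R4 @ bar4.0: F3/E4 M7 untreated
  R1 @ bar6.0: D4/A4 P5 -> E4/B4 P5 similar

No (8 violations)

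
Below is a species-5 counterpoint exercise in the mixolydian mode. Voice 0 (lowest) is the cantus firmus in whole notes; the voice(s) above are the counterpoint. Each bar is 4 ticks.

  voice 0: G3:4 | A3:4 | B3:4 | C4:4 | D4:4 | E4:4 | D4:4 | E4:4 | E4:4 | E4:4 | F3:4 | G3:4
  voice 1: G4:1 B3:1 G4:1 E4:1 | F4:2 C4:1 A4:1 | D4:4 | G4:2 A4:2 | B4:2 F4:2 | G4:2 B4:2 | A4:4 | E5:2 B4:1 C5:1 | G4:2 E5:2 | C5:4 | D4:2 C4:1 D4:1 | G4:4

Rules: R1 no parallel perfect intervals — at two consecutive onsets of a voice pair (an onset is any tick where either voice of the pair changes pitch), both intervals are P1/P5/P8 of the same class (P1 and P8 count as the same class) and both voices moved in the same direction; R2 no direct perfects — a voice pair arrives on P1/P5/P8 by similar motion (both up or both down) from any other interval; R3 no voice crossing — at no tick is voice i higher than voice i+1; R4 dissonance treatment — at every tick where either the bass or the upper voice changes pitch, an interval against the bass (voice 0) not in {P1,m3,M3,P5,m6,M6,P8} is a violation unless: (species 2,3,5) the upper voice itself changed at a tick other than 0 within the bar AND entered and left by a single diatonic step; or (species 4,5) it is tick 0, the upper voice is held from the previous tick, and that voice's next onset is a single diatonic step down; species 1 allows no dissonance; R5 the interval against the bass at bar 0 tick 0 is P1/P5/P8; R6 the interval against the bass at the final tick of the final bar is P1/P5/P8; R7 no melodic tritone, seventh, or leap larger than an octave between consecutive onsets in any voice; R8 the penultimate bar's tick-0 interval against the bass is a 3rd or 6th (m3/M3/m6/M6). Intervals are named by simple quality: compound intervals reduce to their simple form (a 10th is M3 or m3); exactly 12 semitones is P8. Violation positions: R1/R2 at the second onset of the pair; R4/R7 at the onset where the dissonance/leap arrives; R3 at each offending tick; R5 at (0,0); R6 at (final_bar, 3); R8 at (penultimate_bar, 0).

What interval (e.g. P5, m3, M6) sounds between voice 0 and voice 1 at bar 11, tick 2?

voice 0=G3 voice 1=G4 -> P8

P8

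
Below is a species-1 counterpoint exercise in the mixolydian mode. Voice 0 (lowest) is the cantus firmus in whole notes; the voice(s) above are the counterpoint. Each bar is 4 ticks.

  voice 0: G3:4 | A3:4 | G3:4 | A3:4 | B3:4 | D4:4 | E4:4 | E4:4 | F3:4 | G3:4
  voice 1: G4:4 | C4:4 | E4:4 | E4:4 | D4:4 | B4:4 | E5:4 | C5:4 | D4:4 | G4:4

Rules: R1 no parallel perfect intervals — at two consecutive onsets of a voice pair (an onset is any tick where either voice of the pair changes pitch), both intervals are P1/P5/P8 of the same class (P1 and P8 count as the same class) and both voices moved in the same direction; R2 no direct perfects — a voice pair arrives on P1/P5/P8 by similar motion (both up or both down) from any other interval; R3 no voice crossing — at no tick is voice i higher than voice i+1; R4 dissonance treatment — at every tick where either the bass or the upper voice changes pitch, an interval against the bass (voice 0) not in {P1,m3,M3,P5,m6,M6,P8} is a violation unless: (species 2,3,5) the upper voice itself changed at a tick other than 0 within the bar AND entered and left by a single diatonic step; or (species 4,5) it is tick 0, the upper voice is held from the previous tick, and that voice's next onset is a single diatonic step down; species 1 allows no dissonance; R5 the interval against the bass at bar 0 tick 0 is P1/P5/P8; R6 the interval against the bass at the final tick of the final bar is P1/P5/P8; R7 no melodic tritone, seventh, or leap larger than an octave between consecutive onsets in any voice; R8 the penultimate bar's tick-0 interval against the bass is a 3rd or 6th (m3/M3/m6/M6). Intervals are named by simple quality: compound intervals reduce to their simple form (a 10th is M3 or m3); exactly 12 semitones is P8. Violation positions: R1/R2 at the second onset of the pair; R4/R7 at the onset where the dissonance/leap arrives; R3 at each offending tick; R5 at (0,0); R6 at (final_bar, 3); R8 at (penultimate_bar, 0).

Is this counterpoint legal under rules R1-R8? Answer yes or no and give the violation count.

bar 0: v0=G3 v1=G4 (P8)
bar 1: v0=A3 v1=C4 (m3)
bar 2: v0=G3 v1=E4 (M6)
bar 3: v0=A3 v1=E4 (P5)
bar 4: v0=B3 v1=D4 (m3)
bar 5: v0=D4 v1=B4 (M6)
bar 6: v0=E4 v1=E5 (P8)
bar 7: v0=E4 v1=C5 (m6)
bar 8: v0=F3 v1=D4 (M6)
bar 9: v0=G3 v1=G4 (P8)
  R2 @ bar6.0: D4/B4 M6 -> E4/E5 P8 similar
  R7 @ bar8.0: E4->F3 leap 11st
  R7 @ bar8.0: C5->D4 leap 10st
  R2 @ bar9.0: F3/D4 M6 -> G3/G4 P8 similar

No (4 violations)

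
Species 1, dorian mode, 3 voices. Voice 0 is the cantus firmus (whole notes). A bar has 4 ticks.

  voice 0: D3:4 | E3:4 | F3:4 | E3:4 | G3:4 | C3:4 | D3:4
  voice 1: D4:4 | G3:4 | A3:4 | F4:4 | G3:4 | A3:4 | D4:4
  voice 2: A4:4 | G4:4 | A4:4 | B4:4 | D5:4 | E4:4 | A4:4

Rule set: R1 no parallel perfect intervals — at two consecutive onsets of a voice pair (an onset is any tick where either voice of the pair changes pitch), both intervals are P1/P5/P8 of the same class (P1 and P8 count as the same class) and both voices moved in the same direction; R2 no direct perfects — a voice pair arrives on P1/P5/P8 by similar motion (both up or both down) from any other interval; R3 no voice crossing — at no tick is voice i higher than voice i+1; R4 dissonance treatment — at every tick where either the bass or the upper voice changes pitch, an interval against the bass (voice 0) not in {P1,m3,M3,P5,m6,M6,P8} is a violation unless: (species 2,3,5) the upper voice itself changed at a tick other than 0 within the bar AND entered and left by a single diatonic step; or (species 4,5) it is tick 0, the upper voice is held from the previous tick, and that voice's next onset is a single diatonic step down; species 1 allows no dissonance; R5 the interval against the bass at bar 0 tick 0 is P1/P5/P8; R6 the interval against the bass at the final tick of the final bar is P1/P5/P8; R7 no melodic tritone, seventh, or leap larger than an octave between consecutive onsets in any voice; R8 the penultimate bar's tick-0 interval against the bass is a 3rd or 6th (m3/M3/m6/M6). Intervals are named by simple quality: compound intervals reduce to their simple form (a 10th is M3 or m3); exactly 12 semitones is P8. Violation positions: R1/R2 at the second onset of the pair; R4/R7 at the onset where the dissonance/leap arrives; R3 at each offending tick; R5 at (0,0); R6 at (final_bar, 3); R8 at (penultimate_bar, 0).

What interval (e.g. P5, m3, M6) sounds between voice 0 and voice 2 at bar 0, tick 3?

P5

voice 0=D3 voice 2=A4 -> P5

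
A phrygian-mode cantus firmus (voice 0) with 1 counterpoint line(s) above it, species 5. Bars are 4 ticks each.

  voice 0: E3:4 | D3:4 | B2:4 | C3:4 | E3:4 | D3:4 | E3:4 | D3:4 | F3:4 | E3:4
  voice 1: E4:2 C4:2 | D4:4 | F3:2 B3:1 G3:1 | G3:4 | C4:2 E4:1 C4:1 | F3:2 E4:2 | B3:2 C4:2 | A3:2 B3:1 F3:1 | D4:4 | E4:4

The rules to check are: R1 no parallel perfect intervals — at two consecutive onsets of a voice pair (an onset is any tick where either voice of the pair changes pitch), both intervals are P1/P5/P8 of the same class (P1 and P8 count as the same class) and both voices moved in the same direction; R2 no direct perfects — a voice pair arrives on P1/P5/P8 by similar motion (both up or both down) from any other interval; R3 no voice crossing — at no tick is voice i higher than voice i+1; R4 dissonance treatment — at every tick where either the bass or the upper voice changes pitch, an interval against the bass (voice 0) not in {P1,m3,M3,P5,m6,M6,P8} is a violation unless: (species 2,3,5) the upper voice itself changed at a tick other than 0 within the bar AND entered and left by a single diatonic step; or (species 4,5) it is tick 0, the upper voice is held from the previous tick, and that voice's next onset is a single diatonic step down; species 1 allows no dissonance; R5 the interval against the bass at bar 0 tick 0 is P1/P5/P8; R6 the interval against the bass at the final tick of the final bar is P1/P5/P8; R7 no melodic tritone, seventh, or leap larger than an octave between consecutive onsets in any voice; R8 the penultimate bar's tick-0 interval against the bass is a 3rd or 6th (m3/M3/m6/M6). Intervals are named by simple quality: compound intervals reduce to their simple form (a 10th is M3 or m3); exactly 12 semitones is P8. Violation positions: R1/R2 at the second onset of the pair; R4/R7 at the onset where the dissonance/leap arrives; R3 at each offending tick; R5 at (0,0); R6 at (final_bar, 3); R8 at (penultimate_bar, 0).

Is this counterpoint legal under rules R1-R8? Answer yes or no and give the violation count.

bar 0: v0=E3 v1=E4 (P8)
bar 1: v0=D3 v1=D4 (P8)
bar 2: v0=B2 v1=F3 (TT)
bar 3: v0=C3 v1=G3 (P5)
bar 4: v0=E3 v1=C4 (m6)
bar 5: v0=D3 v1=F3 (m3)
bar 6: v0=E3 v1=B3 (P5)
bar 7: v0=D3 v1=A3 (P5)
bar 8: v0=F3 v1=D4 (M6)
bar 9: v0=E3 v1=E4 (P8)
  R4 @ bar2.0: B2/F3 TT untreated
  R7 @ bar2.2: F3->B3 leap 6st
  R4 @ bar5.2: D3/E4 M2 untreated
  R7 @ bar5.2: F3->E4 leap 11st
  R2 @ bar7.0: E3/C4 m6 -> D3/A3 P5 similar
  R7 @ bar7.3: B3->F3 leap 6st

No (6 violations)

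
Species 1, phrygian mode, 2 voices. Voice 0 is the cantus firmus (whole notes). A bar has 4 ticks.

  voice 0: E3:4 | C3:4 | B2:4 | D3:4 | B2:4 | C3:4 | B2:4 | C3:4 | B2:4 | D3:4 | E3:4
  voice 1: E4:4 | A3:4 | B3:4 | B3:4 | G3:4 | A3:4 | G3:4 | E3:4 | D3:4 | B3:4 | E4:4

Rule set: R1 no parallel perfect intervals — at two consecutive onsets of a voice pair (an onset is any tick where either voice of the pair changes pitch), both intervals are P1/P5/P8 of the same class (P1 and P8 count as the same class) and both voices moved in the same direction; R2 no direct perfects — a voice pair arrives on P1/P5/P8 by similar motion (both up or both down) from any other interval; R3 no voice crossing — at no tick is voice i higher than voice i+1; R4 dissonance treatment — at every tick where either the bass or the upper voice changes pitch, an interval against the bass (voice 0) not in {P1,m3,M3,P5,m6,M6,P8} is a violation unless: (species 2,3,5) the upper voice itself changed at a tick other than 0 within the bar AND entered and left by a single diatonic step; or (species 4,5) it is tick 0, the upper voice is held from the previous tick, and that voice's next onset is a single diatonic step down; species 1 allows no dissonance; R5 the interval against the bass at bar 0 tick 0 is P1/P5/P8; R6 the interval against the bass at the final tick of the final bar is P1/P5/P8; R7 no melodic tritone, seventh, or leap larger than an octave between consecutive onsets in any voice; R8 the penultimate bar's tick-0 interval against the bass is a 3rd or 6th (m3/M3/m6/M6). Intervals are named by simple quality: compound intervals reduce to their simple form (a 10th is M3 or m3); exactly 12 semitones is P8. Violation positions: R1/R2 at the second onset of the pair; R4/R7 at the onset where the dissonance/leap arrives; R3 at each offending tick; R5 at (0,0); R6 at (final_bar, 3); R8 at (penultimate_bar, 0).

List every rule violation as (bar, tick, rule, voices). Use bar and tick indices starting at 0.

(10, 0, R2, (0, 1))

bar 0: v0=E3 v1=E4 downbeat P8
bar 1: v0=C3 v1=A3 downbeat M6
bar 2: v0=B2 v1=B3 downbeat P8
bar 3: v0=D3 v1=B3 downbeat M6
bar 4: v0=B2 v1=G3 downbeat m6
bar 5: v0=C3 v1=A3 downbeat M6
bar 6: v0=B2 v1=G3 downbeat m6
bar 7: v0=C3 v1=E3 downbeat M3
bar 8: v0=B2 v1=D3 downbeat m3
bar 9: v0=D3 v1=B3 downbeat M6
bar 10: v0=E3 v1=E4 downbeat P8
  -> R2 @ bar 10 tick 0 v(0, 1): D3/B3 M6 -> E3/E4 P8 similar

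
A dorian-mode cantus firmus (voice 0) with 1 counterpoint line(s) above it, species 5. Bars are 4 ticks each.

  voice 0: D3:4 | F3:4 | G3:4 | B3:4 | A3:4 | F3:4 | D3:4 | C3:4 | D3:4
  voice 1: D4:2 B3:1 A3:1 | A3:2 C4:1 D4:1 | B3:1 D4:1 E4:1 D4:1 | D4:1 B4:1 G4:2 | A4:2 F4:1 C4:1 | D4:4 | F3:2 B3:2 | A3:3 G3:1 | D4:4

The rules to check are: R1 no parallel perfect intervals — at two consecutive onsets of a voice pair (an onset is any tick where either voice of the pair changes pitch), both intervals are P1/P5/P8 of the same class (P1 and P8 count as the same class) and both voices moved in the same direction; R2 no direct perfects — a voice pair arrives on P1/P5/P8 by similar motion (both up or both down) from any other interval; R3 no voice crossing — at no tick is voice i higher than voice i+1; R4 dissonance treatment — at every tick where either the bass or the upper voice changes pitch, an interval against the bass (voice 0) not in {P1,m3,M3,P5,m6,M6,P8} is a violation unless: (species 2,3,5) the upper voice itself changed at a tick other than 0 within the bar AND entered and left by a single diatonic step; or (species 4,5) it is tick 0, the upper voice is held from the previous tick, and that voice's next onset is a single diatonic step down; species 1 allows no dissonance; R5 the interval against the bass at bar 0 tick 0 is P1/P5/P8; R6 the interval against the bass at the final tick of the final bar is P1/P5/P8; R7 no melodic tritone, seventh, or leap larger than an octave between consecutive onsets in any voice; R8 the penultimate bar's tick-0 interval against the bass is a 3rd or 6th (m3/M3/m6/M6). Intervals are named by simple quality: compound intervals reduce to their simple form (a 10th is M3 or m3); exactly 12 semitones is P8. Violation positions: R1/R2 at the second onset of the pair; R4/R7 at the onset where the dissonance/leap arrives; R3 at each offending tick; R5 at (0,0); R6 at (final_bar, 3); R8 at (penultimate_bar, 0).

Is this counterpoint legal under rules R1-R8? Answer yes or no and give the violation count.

bar 0: v0=D3 v1=D4 (P8)
bar 1: v0=F3 v1=A3 (M3)
bar 2: v0=G3 v1=B3 (M3)
bar 3: v0=B3 v1=D4 (m3)
bar 4: v0=A3 v1=A4 (P8)
bar 5: v0=F3 v1=D4 (M6)
bar 6: v0=D3 v1=F3 (m3)
bar 7: v0=C3 v1=A3 (M6)
bar 8: v0=D3 v1=D4 (P8)
  R7 @ bar6.2: F3->B3 leap 6st
  R2 @ bar8.0: C3/G3 P5 -> D3/D4 P8 similar

No (2 violations)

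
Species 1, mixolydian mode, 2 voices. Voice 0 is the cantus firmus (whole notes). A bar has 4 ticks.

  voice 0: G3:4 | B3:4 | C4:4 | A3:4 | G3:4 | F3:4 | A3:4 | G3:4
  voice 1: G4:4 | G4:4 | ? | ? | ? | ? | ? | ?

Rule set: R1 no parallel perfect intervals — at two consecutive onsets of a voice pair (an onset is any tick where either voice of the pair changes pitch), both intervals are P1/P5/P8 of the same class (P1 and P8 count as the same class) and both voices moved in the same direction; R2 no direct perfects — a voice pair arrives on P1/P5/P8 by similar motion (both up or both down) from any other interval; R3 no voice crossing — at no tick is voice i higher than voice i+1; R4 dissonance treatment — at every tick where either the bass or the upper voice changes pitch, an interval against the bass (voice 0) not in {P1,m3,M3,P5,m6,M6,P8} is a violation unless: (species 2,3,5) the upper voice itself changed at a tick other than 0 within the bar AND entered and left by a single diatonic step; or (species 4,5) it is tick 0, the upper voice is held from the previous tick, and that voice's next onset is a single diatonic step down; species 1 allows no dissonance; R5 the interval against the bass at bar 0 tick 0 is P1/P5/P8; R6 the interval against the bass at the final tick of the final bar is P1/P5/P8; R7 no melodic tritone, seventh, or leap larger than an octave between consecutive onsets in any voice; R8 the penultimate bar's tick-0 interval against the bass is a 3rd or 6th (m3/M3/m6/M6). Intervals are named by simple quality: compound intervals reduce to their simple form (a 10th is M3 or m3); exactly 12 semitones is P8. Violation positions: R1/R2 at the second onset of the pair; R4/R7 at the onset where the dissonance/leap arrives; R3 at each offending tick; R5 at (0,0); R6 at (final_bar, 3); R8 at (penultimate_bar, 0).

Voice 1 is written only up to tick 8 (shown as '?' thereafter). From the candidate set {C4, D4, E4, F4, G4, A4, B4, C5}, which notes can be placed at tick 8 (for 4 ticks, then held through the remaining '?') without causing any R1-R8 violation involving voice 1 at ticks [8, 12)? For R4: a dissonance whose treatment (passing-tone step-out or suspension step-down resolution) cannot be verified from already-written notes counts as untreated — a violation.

{A4, C4, E4, G4}

C4: legal
D4: violates R4
E4: legal
F4: violates R4
G4: legal
A4: legal
B4: violates R4
C5: violates R2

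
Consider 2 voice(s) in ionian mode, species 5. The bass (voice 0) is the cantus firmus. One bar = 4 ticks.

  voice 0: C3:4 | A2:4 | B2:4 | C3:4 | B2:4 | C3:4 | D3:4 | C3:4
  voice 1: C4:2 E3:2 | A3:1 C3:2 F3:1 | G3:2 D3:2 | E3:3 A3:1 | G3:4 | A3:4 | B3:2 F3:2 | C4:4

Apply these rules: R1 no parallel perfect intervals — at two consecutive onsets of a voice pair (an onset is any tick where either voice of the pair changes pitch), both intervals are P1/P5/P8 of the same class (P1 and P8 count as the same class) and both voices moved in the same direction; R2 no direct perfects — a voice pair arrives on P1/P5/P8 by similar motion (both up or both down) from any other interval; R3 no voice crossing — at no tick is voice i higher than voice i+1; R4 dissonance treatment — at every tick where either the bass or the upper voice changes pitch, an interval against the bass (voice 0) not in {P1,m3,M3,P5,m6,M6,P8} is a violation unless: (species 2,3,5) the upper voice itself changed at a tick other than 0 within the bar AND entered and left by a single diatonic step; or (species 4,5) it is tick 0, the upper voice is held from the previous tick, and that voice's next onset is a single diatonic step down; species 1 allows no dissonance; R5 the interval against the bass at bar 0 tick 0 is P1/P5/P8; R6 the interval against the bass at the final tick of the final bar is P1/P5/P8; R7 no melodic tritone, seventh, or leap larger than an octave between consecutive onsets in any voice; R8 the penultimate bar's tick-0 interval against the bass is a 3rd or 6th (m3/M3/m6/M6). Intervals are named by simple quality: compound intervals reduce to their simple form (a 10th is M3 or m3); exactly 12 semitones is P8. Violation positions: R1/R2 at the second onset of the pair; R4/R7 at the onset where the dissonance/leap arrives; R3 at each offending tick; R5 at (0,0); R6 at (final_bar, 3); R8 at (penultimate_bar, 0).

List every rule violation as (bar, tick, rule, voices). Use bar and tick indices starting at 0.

(6, 2, R7, (1,))

bar 0: v0=C3 v1=C4 downbeat P8
bar 1: v0=A2 v1=A3 downbeat P8
bar 2: v0=B2 v1=G3 downbeat m6
bar 3: v0=C3 v1=E3 downbeat M3
bar 4: v0=B2 v1=G3 downbeat m6
bar 5: v0=C3 v1=A3 downbeat M6
bar 6: v0=D3 v1=B3 downbeat M6
bar 7: v0=C3 v1=C4 downbeat P8
  -> R7 @ bar 6 tick 2 v(1,): B3->F3 leap 6st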